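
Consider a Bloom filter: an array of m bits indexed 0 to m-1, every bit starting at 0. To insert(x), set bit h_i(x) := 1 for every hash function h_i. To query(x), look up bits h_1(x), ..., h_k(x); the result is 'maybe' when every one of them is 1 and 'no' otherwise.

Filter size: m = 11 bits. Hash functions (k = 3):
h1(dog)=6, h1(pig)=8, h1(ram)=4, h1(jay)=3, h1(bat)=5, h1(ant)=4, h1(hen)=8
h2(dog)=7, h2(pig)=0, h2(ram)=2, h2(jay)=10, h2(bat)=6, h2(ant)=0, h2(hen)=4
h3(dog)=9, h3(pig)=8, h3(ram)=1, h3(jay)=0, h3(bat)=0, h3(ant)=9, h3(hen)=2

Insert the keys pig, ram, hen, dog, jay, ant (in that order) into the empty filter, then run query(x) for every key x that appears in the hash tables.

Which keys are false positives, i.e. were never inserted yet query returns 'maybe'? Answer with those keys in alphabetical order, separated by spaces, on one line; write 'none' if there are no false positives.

Answer: none

Derivation:
Start: bits=00000000000
After insert 'pig': sets bits 0 8 -> bits=10000000100
After insert 'ram': sets bits 1 2 4 -> bits=11101000100
After insert 'hen': sets bits 2 4 8 -> bits=11101000100
After insert 'dog': sets bits 6 7 9 -> bits=11101011110
After insert 'jay': sets bits 0 3 10 -> bits=11111011111
After insert 'ant': sets bits 0 4 9 -> bits=11111011111
Not inserted: bat — query each against bits=11111011111:
query bat: checks bit0=1, bit5=0, bit6=1 (has a 0) -> no => not a false positive
False positives (alphabetical): none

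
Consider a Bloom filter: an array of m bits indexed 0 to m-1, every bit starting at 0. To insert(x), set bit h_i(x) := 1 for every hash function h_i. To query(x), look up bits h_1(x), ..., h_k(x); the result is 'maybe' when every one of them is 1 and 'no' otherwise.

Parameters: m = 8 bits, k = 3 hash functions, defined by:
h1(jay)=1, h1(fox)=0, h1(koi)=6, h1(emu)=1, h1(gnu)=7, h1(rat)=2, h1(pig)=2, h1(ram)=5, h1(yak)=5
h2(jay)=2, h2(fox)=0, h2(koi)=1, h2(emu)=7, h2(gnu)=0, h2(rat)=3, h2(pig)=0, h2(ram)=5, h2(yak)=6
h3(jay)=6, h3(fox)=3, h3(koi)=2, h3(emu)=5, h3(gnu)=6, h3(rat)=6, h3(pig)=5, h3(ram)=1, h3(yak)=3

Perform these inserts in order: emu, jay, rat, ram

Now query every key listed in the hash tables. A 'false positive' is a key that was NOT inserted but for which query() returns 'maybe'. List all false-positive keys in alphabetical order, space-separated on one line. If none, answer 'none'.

Start: bits=00000000
After insert 'emu': sets bits 1 5 7 -> bits=01000101
After insert 'jay': sets bits 1 2 6 -> bits=01100111
After insert 'rat': sets bits 2 3 6 -> bits=01110111
After insert 'ram': sets bits 1 5 -> bits=01110111
Not inserted: fox gnu koi pig yak — query each against bits=01110111:
query fox: checks bit0=0, bit3=1 (has a 0) -> no => not a false positive
query gnu: checks bit0=0, bit6=1, bit7=1 (has a 0) -> no => not a false positive
query koi: checks bit1=1, bit2=1, bit6=1 (all 1) -> maybe => FALSE POSITIVE
query pig: checks bit0=0, bit2=1, bit5=1 (has a 0) -> no => not a false positive
query yak: checks bit3=1, bit5=1, bit6=1 (all 1) -> maybe => FALSE POSITIVE
False positives (alphabetical): koi yak

Answer: koi yak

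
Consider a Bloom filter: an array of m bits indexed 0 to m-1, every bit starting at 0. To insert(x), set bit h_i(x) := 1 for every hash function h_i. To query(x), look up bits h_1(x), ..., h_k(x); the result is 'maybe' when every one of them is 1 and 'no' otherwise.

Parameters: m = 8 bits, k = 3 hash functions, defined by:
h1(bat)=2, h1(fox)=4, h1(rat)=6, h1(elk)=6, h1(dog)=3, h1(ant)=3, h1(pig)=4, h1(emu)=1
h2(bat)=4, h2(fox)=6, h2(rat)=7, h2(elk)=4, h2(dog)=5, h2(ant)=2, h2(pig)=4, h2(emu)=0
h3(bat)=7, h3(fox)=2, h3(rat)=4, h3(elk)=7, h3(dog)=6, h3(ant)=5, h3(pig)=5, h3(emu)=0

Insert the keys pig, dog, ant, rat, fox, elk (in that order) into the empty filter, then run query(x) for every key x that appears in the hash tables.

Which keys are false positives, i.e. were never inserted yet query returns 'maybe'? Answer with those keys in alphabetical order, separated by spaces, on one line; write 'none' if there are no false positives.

Answer: bat

Derivation:
Start: bits=00000000
After insert 'pig': sets bits 4 5 -> bits=00001100
After insert 'dog': sets bits 3 5 6 -> bits=00011110
After insert 'ant': sets bits 2 3 5 -> bits=00111110
After insert 'rat': sets bits 4 6 7 -> bits=00111111
After insert 'fox': sets bits 2 4 6 -> bits=00111111
After insert 'elk': sets bits 4 6 7 -> bits=00111111
Not inserted: bat emu — query each against bits=00111111:
query bat: checks bit2=1, bit4=1, bit7=1 (all 1) -> maybe => FALSE POSITIVE
query emu: checks bit0=0, bit1=0 (has a 0) -> no => not a false positive
False positives (alphabetical): bat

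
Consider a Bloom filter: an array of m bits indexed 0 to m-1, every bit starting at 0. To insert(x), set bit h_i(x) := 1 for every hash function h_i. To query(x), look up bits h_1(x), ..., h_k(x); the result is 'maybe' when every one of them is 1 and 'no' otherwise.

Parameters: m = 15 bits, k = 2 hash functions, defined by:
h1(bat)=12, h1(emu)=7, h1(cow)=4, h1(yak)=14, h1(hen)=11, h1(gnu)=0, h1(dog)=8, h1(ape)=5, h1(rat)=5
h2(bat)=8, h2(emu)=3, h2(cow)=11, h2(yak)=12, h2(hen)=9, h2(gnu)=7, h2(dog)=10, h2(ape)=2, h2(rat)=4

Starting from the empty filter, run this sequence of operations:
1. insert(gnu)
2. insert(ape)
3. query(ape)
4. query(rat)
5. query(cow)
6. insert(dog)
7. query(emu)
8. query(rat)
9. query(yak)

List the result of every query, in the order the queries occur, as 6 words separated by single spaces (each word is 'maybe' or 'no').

Start: bits=000000000000000
Op 1: insert gnu -> sets bits 0 7 -> bits=100000010000000
Op 2: insert ape -> sets bits 2 5 -> bits=101001010000000
Op 3: query ape -> checks bit2=1, bit5=1 (all 1) -> maybe
Op 4: query rat -> checks bit4=0, bit5=1 (has a 0) -> no
Op 5: query cow -> checks bit4=0, bit11=0 (has a 0) -> no
Op 6: insert dog -> sets bits 8 10 -> bits=101001011010000
Op 7: query emu -> checks bit3=0, bit7=1 (has a 0) -> no
Op 8: query rat -> checks bit4=0, bit5=1 (has a 0) -> no
Op 9: query yak -> checks bit12=0, bit14=0 (has a 0) -> no
Query results in order: maybe no no no no no

Answer: maybe no no no no no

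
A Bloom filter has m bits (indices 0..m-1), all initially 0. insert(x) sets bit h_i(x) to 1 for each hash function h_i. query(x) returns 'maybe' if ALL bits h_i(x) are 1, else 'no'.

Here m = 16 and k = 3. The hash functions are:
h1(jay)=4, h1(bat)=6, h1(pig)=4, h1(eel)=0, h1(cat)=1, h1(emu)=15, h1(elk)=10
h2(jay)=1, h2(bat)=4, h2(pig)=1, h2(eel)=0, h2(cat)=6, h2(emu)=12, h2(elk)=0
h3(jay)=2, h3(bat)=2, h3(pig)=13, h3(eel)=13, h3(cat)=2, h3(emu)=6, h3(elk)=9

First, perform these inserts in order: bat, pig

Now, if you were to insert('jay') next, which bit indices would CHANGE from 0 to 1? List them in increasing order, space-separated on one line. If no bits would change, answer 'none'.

Answer: none

Derivation:
Start: bits=0000000000000000
After insert 'bat': sets bits 2 4 6 -> bits=0010101000000000
After insert 'pig': sets bits 1 4 13 -> bits=0110101000000100
insert 'jay' would touch bits 1 2 4; currently bit1=1, bit2=1, bit4=1
Bits that are 0 among those (would change 0->1): none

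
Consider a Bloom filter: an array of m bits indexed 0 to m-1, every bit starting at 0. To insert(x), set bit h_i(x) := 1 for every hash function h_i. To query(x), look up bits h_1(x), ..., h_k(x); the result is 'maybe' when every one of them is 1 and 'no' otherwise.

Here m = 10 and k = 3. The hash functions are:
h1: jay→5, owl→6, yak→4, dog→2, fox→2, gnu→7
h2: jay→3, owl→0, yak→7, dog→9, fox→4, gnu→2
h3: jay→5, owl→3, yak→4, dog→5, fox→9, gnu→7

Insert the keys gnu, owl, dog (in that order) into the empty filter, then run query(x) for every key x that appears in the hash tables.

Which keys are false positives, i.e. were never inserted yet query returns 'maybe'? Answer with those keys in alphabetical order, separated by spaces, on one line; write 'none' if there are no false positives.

Start: bits=0000000000
After insert 'gnu': sets bits 2 7 -> bits=0010000100
After insert 'owl': sets bits 0 3 6 -> bits=1011001100
After insert 'dog': sets bits 2 5 9 -> bits=1011011101
Not inserted: fox jay yak — query each against bits=1011011101:
query fox: checks bit2=1, bit4=0, bit9=1 (has a 0) -> no => not a false positive
query jay: checks bit3=1, bit5=1 (all 1) -> maybe => FALSE POSITIVE
query yak: checks bit4=0, bit7=1 (has a 0) -> no => not a false positive
False positives (alphabetical): jay

Answer: jay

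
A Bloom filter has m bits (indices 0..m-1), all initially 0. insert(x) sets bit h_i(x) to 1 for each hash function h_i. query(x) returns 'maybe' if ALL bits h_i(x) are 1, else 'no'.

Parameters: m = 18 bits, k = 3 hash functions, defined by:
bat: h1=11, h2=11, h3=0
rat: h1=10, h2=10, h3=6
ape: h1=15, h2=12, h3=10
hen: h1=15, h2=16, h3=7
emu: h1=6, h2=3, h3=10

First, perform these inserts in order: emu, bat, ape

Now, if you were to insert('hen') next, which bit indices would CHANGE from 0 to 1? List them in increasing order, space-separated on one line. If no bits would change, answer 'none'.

Start: bits=000000000000000000
After insert 'emu': sets bits 3 6 10 -> bits=000100100010000000
After insert 'bat': sets bits 0 11 -> bits=100100100011000000
After insert 'ape': sets bits 10 12 15 -> bits=100100100011100100
insert 'hen' would touch bits 7 15 16; currently bit7=0, bit15=1, bit16=0
Bits that are 0 among those (would change 0->1): 7 16

Answer: 7 16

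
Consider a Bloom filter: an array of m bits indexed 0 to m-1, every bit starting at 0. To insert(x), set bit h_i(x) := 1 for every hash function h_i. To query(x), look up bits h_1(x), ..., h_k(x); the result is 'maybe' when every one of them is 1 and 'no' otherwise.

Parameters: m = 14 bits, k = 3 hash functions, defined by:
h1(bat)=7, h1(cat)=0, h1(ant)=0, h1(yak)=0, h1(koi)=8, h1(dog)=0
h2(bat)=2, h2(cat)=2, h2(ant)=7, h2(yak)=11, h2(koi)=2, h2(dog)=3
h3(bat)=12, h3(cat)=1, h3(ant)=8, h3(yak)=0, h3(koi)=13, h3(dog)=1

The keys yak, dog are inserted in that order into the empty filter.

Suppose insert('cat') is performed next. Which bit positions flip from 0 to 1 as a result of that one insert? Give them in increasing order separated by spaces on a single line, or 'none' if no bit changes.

Start: bits=00000000000000
After insert 'yak': sets bits 0 11 -> bits=10000000000100
After insert 'dog': sets bits 0 1 3 -> bits=11010000000100
insert 'cat' would touch bits 0 1 2; currently bit0=1, bit1=1, bit2=0
Bits that are 0 among those (would change 0->1): 2

Answer: 2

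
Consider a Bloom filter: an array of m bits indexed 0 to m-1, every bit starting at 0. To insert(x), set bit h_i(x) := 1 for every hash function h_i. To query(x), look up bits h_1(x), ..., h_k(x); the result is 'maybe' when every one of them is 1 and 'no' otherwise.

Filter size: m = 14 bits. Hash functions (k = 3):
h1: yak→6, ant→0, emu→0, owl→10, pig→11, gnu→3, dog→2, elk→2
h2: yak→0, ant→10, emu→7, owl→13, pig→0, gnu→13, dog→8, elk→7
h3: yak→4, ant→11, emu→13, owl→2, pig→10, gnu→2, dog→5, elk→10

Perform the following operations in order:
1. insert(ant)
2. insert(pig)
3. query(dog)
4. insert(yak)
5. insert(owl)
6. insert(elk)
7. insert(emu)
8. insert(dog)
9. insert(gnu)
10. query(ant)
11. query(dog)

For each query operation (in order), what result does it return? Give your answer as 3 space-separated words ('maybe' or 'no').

Answer: no maybe maybe

Derivation:
Start: bits=00000000000000
Op 1: insert ant -> sets bits 0 10 11 -> bits=10000000001100
Op 2: insert pig -> sets bits 0 10 11 -> bits=10000000001100
Op 3: query dog -> checks bit2=0, bit5=0, bit8=0 (has a 0) -> no
Op 4: insert yak -> sets bits 0 4 6 -> bits=10001010001100
Op 5: insert owl -> sets bits 2 10 13 -> bits=10101010001101
Op 6: insert elk -> sets bits 2 7 10 -> bits=10101011001101
Op 7: insert emu -> sets bits 0 7 13 -> bits=10101011001101
Op 8: insert dog -> sets bits 2 5 8 -> bits=10101111101101
Op 9: insert gnu -> sets bits 2 3 13 -> bits=10111111101101
Op 10: query ant -> checks bit0=1, bit10=1, bit11=1 (all 1) -> maybe
Op 11: query dog -> checks bit2=1, bit5=1, bit8=1 (all 1) -> maybe
Query results in order: no maybe maybe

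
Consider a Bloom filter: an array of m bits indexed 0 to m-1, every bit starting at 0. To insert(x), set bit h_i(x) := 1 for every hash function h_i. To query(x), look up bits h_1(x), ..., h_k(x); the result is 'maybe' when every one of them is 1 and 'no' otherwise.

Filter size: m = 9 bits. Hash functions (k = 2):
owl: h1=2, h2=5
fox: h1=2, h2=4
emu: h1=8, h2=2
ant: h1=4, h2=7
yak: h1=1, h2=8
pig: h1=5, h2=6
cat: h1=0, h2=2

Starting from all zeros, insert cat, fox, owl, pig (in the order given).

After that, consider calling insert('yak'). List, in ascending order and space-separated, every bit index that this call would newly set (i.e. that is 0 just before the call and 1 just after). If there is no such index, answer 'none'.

Answer: 1 8

Derivation:
Start: bits=000000000
After insert 'cat': sets bits 0 2 -> bits=101000000
After insert 'fox': sets bits 2 4 -> bits=101010000
After insert 'owl': sets bits 2 5 -> bits=101011000
After insert 'pig': sets bits 5 6 -> bits=101011100
insert 'yak' would touch bits 1 8; currently bit1=0, bit8=0
Bits that are 0 among those (would change 0->1): 1 8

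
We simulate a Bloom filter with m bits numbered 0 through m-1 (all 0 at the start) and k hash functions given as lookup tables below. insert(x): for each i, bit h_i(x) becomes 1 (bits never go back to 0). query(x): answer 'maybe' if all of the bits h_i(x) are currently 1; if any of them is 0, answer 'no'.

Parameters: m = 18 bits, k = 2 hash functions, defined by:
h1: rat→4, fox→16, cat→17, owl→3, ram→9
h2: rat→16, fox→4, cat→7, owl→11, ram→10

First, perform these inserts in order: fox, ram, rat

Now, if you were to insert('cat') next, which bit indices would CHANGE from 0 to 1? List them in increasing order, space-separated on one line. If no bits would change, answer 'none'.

Answer: 7 17

Derivation:
Start: bits=000000000000000000
After insert 'fox': sets bits 4 16 -> bits=000010000000000010
After insert 'ram': sets bits 9 10 -> bits=000010000110000010
After insert 'rat': sets bits 4 16 -> bits=000010000110000010
insert 'cat' would touch bits 7 17; currently bit7=0, bit17=0
Bits that are 0 among those (would change 0->1): 7 17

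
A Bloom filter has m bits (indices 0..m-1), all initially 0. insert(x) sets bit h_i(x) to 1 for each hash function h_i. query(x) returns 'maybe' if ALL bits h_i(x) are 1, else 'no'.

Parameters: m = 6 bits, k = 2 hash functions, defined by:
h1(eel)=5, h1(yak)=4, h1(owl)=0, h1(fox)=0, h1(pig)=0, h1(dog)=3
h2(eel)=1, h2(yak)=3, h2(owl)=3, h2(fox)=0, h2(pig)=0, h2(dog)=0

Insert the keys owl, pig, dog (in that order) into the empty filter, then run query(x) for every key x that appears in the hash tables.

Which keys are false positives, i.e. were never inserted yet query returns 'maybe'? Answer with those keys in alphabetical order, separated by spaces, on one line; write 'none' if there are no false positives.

Start: bits=000000
After insert 'owl': sets bits 0 3 -> bits=100100
After insert 'pig': sets bits 0 -> bits=100100
After insert 'dog': sets bits 0 3 -> bits=100100
Not inserted: eel fox yak — query each against bits=100100:
query eel: checks bit1=0, bit5=0 (has a 0) -> no => not a false positive
query fox: checks bit0=1 (all 1) -> maybe => FALSE POSITIVE
query yak: checks bit3=1, bit4=0 (has a 0) -> no => not a false positive
False positives (alphabetical): fox

Answer: fox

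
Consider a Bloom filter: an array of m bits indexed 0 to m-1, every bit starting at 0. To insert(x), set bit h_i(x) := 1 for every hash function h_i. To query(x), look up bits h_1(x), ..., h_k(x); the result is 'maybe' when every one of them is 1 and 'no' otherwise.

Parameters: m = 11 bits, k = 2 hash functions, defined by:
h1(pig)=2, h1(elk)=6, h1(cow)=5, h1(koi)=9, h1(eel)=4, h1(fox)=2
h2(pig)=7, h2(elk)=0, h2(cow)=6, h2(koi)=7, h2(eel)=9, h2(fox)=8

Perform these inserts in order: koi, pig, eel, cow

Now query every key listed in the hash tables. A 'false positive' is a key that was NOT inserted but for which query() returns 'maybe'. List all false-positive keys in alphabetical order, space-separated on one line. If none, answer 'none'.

Answer: none

Derivation:
Start: bits=00000000000
After insert 'koi': sets bits 7 9 -> bits=00000001010
After insert 'pig': sets bits 2 7 -> bits=00100001010
After insert 'eel': sets bits 4 9 -> bits=00101001010
After insert 'cow': sets bits 5 6 -> bits=00101111010
Not inserted: elk fox — query each against bits=00101111010:
query elk: checks bit0=0, bit6=1 (has a 0) -> no => not a false positive
query fox: checks bit2=1, bit8=0 (has a 0) -> no => not a false positive
False positives (alphabetical): none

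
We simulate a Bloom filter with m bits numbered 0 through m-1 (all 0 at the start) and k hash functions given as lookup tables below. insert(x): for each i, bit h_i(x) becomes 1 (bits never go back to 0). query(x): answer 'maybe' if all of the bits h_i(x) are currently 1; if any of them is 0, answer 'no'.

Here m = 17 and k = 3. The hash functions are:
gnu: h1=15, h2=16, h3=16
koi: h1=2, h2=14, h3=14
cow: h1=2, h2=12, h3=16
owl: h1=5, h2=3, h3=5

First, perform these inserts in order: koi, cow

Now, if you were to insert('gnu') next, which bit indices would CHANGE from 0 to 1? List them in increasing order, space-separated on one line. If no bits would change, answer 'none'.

Answer: 15

Derivation:
Start: bits=00000000000000000
After insert 'koi': sets bits 2 14 -> bits=00100000000000100
After insert 'cow': sets bits 2 12 16 -> bits=00100000000010101
insert 'gnu' would touch bits 15 16; currently bit15=0, bit16=1
Bits that are 0 among those (would change 0->1): 15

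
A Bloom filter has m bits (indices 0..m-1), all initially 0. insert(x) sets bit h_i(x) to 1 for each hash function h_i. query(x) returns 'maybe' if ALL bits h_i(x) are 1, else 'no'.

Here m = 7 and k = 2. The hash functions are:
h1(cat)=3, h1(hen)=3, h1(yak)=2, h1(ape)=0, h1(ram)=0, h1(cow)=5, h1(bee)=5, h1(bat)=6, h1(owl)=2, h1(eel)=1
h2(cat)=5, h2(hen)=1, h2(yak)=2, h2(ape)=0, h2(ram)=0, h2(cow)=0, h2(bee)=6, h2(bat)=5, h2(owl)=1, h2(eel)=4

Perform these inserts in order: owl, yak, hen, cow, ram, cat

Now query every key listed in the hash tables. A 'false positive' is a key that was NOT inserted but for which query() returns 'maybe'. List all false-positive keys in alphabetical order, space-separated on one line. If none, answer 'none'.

Answer: ape

Derivation:
Start: bits=0000000
After insert 'owl': sets bits 1 2 -> bits=0110000
After insert 'yak': sets bits 2 -> bits=0110000
After insert 'hen': sets bits 1 3 -> bits=0111000
After insert 'cow': sets bits 0 5 -> bits=1111010
After insert 'ram': sets bits 0 -> bits=1111010
After insert 'cat': sets bits 3 5 -> bits=1111010
Not inserted: ape bat bee eel — query each against bits=1111010:
query ape: checks bit0=1 (all 1) -> maybe => FALSE POSITIVE
query bat: checks bit5=1, bit6=0 (has a 0) -> no => not a false positive
query bee: checks bit5=1, bit6=0 (has a 0) -> no => not a false positive
query eel: checks bit1=1, bit4=0 (has a 0) -> no => not a false positive
False positives (alphabetical): ape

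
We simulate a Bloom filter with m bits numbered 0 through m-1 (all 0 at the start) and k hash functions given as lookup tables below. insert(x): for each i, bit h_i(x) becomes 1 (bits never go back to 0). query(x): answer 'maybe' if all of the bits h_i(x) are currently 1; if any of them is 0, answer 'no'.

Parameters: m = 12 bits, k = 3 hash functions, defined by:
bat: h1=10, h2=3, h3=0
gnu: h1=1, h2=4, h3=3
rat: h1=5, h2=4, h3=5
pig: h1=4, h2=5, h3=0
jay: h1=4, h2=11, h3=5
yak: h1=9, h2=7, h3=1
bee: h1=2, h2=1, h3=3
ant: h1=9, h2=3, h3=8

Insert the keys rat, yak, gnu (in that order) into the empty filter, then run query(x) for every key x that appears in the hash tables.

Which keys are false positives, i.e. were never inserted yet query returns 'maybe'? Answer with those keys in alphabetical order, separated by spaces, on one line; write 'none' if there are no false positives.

Answer: none

Derivation:
Start: bits=000000000000
After insert 'rat': sets bits 4 5 -> bits=000011000000
After insert 'yak': sets bits 1 7 9 -> bits=010011010100
After insert 'gnu': sets bits 1 3 4 -> bits=010111010100
Not inserted: ant bat bee jay pig — query each against bits=010111010100:
query ant: checks bit3=1, bit8=0, bit9=1 (has a 0) -> no => not a false positive
query bat: checks bit0=0, bit3=1, bit10=0 (has a 0) -> no => not a false positive
query bee: checks bit1=1, bit2=0, bit3=1 (has a 0) -> no => not a false positive
query jay: checks bit4=1, bit5=1, bit11=0 (has a 0) -> no => not a false positive
query pig: checks bit0=0, bit4=1, bit5=1 (has a 0) -> no => not a false positive
False positives (alphabetical): none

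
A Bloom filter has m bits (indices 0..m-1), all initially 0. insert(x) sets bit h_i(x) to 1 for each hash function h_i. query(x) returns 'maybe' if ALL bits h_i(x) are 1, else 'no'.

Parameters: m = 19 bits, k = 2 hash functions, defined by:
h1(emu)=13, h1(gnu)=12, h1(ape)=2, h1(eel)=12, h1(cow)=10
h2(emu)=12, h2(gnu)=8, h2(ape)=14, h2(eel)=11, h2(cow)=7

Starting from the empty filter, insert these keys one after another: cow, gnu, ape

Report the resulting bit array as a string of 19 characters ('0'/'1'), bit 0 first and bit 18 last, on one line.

Answer: 0010000110101010000

Derivation:
Start: bits=0000000000000000000
After insert 'cow': sets bits 7 10 -> bits=0000000100100000000
After insert 'gnu': sets bits 8 12 -> bits=0000000110101000000
After insert 'ape': sets bits 2 14 -> bits=0010000110101010000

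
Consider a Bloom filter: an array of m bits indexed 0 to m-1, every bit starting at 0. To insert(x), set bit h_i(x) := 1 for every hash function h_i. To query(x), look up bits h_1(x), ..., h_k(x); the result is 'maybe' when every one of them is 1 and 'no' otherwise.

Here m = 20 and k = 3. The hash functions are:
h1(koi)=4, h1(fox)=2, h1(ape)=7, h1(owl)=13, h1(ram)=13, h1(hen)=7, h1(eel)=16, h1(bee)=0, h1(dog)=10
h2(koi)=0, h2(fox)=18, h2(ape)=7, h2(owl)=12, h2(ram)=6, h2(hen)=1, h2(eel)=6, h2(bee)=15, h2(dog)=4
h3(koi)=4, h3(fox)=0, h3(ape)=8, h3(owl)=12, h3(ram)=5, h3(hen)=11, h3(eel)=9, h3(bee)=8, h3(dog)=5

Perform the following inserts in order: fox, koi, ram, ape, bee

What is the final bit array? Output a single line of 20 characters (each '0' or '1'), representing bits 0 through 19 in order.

Start: bits=00000000000000000000
After insert 'fox': sets bits 0 2 18 -> bits=10100000000000000010
After insert 'koi': sets bits 0 4 -> bits=10101000000000000010
After insert 'ram': sets bits 5 6 13 -> bits=10101110000001000010
After insert 'ape': sets bits 7 8 -> bits=10101111100001000010
After insert 'bee': sets bits 0 8 15 -> bits=10101111100001010010

Answer: 10101111100001010010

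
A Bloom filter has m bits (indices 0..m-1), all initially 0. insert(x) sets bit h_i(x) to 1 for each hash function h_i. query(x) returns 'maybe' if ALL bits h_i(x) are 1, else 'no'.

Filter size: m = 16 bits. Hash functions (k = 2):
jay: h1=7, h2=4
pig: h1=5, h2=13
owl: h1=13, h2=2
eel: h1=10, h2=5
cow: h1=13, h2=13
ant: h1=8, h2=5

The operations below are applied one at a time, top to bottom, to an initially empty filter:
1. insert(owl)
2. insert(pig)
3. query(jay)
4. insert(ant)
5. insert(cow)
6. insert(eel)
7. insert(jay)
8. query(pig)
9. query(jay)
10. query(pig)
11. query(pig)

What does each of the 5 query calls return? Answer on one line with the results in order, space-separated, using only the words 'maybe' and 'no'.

Start: bits=0000000000000000
Op 1: insert owl -> sets bits 2 13 -> bits=0010000000000100
Op 2: insert pig -> sets bits 5 13 -> bits=0010010000000100
Op 3: query jay -> checks bit4=0, bit7=0 (has a 0) -> no
Op 4: insert ant -> sets bits 5 8 -> bits=0010010010000100
Op 5: insert cow -> sets bits 13 -> bits=0010010010000100
Op 6: insert eel -> sets bits 5 10 -> bits=0010010010100100
Op 7: insert jay -> sets bits 4 7 -> bits=0010110110100100
Op 8: query pig -> checks bit5=1, bit13=1 (all 1) -> maybe
Op 9: query jay -> checks bit4=1, bit7=1 (all 1) -> maybe
Op 10: query pig -> checks bit5=1, bit13=1 (all 1) -> maybe
Op 11: query pig -> checks bit5=1, bit13=1 (all 1) -> maybe
Query results in order: no maybe maybe maybe maybe

Answer: no maybe maybe maybe maybe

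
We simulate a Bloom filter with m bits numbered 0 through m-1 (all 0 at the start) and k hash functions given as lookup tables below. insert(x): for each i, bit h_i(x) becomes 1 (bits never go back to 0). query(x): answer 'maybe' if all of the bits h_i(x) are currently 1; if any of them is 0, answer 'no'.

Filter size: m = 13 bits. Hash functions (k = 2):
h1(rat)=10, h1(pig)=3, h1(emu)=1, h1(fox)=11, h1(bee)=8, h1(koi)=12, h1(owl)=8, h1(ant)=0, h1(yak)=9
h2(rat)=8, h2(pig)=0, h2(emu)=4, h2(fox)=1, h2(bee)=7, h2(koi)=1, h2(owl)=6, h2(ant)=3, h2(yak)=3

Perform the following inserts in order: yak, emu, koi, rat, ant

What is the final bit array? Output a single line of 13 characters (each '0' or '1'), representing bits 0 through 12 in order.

Start: bits=0000000000000
After insert 'yak': sets bits 3 9 -> bits=0001000001000
After insert 'emu': sets bits 1 4 -> bits=0101100001000
After insert 'koi': sets bits 1 12 -> bits=0101100001001
After insert 'rat': sets bits 8 10 -> bits=0101100011101
After insert 'ant': sets bits 0 3 -> bits=1101100011101

Answer: 1101100011101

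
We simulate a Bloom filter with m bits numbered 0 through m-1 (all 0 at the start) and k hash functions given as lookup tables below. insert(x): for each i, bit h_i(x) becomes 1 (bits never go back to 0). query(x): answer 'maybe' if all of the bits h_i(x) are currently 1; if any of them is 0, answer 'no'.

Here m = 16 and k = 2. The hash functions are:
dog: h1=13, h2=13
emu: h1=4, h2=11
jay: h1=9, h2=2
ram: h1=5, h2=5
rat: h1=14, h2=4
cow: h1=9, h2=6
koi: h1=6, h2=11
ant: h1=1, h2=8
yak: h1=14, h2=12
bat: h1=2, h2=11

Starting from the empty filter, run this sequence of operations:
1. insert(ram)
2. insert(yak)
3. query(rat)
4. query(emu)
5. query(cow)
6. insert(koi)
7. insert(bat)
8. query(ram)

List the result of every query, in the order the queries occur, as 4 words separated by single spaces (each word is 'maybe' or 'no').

Answer: no no no maybe

Derivation:
Start: bits=0000000000000000
Op 1: insert ram -> sets bits 5 -> bits=0000010000000000
Op 2: insert yak -> sets bits 12 14 -> bits=0000010000001010
Op 3: query rat -> checks bit4=0, bit14=1 (has a 0) -> no
Op 4: query emu -> checks bit4=0, bit11=0 (has a 0) -> no
Op 5: query cow -> checks bit6=0, bit9=0 (has a 0) -> no
Op 6: insert koi -> sets bits 6 11 -> bits=0000011000011010
Op 7: insert bat -> sets bits 2 11 -> bits=0010011000011010
Op 8: query ram -> checks bit5=1 (all 1) -> maybe
Query results in order: no no no maybe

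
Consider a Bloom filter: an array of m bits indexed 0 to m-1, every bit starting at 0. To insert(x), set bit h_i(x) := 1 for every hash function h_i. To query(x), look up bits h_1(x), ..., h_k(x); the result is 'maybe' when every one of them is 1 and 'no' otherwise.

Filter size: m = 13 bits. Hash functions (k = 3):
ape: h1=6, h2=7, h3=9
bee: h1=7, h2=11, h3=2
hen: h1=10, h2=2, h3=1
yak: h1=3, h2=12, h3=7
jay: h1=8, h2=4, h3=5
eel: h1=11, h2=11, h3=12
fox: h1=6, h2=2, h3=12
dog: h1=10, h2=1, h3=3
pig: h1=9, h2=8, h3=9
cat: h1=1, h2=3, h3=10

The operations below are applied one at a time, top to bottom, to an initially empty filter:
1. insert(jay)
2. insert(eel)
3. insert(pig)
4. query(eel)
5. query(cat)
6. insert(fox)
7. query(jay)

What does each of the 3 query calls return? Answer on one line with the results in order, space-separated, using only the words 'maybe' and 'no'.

Start: bits=0000000000000
Op 1: insert jay -> sets bits 4 5 8 -> bits=0000110010000
Op 2: insert eel -> sets bits 11 12 -> bits=0000110010011
Op 3: insert pig -> sets bits 8 9 -> bits=0000110011011
Op 4: query eel -> checks bit11=1, bit12=1 (all 1) -> maybe
Op 5: query cat -> checks bit1=0, bit3=0, bit10=0 (has a 0) -> no
Op 6: insert fox -> sets bits 2 6 12 -> bits=0010111011011
Op 7: query jay -> checks bit4=1, bit5=1, bit8=1 (all 1) -> maybe
Query results in order: maybe no maybe

Answer: maybe no maybe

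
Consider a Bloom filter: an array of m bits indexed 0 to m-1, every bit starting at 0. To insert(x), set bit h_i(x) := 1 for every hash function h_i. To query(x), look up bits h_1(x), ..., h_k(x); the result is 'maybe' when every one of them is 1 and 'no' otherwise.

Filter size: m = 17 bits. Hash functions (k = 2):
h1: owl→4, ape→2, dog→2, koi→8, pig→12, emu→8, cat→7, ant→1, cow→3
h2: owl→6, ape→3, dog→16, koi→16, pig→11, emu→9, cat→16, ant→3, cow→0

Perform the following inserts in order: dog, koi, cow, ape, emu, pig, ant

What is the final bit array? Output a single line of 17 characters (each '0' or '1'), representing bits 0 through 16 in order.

Answer: 11110000110110001

Derivation:
Start: bits=00000000000000000
After insert 'dog': sets bits 2 16 -> bits=00100000000000001
After insert 'koi': sets bits 8 16 -> bits=00100000100000001
After insert 'cow': sets bits 0 3 -> bits=10110000100000001
After insert 'ape': sets bits 2 3 -> bits=10110000100000001
After insert 'emu': sets bits 8 9 -> bits=10110000110000001
After insert 'pig': sets bits 11 12 -> bits=10110000110110001
After insert 'ant': sets bits 1 3 -> bits=11110000110110001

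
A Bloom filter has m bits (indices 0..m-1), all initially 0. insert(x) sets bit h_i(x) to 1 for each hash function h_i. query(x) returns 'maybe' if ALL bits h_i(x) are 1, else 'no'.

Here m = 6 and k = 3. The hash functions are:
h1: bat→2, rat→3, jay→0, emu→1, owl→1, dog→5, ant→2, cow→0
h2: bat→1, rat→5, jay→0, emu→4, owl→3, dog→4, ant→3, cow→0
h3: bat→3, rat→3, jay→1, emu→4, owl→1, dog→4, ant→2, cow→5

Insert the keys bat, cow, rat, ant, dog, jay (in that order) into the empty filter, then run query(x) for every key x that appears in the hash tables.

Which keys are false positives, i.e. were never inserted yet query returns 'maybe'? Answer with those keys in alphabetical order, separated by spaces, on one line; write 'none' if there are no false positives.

Answer: emu owl

Derivation:
Start: bits=000000
After insert 'bat': sets bits 1 2 3 -> bits=011100
After insert 'cow': sets bits 0 5 -> bits=111101
After insert 'rat': sets bits 3 5 -> bits=111101
After insert 'ant': sets bits 2 3 -> bits=111101
After insert 'dog': sets bits 4 5 -> bits=111111
After insert 'jay': sets bits 0 1 -> bits=111111
Not inserted: emu owl — query each against bits=111111:
query emu: checks bit1=1, bit4=1 (all 1) -> maybe => FALSE POSITIVE
query owl: checks bit1=1, bit3=1 (all 1) -> maybe => FALSE POSITIVE
False positives (alphabetical): emu owl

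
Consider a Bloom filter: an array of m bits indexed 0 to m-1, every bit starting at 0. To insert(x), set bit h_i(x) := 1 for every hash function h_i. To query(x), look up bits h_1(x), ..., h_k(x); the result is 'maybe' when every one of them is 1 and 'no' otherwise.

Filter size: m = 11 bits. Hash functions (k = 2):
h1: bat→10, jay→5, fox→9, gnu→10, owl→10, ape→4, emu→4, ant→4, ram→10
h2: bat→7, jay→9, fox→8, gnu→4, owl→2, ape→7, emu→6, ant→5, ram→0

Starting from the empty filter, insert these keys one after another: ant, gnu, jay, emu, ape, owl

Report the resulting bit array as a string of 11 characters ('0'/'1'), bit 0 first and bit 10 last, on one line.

Start: bits=00000000000
After insert 'ant': sets bits 4 5 -> bits=00001100000
After insert 'gnu': sets bits 4 10 -> bits=00001100001
After insert 'jay': sets bits 5 9 -> bits=00001100011
After insert 'emu': sets bits 4 6 -> bits=00001110011
After insert 'ape': sets bits 4 7 -> bits=00001111011
After insert 'owl': sets bits 2 10 -> bits=00101111011

Answer: 00101111011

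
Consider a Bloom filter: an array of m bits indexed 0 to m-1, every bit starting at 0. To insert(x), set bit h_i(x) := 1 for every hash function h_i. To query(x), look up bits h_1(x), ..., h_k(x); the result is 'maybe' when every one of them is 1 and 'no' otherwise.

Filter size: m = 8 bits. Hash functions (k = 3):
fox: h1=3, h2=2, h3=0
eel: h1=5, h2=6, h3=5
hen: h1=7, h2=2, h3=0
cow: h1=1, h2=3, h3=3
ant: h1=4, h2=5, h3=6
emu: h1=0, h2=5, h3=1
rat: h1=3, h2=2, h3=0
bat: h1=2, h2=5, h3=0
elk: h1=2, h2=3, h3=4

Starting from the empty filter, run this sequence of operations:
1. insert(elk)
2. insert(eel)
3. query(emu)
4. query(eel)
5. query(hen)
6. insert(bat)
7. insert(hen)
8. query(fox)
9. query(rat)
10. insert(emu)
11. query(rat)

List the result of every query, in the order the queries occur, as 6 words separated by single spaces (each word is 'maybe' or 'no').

Start: bits=00000000
Op 1: insert elk -> sets bits 2 3 4 -> bits=00111000
Op 2: insert eel -> sets bits 5 6 -> bits=00111110
Op 3: query emu -> checks bit0=0, bit1=0, bit5=1 (has a 0) -> no
Op 4: query eel -> checks bit5=1, bit6=1 (all 1) -> maybe
Op 5: query hen -> checks bit0=0, bit2=1, bit7=0 (has a 0) -> no
Op 6: insert bat -> sets bits 0 2 5 -> bits=10111110
Op 7: insert hen -> sets bits 0 2 7 -> bits=10111111
Op 8: query fox -> checks bit0=1, bit2=1, bit3=1 (all 1) -> maybe
Op 9: query rat -> checks bit0=1, bit2=1, bit3=1 (all 1) -> maybe
Op 10: insert emu -> sets bits 0 1 5 -> bits=11111111
Op 11: query rat -> checks bit0=1, bit2=1, bit3=1 (all 1) -> maybe
Query results in order: no maybe no maybe maybe maybe

Answer: no maybe no maybe maybe maybe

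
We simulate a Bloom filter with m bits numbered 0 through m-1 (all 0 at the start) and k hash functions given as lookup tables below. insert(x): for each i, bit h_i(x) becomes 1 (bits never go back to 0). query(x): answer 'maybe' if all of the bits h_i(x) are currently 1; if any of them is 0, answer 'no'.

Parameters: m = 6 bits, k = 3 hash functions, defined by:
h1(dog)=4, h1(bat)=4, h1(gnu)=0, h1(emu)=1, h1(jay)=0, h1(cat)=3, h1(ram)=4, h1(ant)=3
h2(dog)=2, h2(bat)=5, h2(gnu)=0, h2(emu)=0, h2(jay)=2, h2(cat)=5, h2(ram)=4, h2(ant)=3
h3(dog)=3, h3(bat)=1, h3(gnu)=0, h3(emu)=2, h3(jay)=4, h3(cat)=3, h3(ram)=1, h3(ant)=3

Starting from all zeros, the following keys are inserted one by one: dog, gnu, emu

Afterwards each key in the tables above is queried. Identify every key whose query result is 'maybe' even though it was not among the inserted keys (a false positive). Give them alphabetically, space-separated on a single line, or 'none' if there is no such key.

Answer: ant jay ram

Derivation:
Start: bits=000000
After insert 'dog': sets bits 2 3 4 -> bits=001110
After insert 'gnu': sets bits 0 -> bits=101110
After insert 'emu': sets bits 0 1 2 -> bits=111110
Not inserted: ant bat cat jay ram — query each against bits=111110:
query ant: checks bit3=1 (all 1) -> maybe => FALSE POSITIVE
query bat: checks bit1=1, bit4=1, bit5=0 (has a 0) -> no => not a false positive
query cat: checks bit3=1, bit5=0 (has a 0) -> no => not a false positive
query jay: checks bit0=1, bit2=1, bit4=1 (all 1) -> maybe => FALSE POSITIVE
query ram: checks bit1=1, bit4=1 (all 1) -> maybe => FALSE POSITIVE
False positives (alphabetical): ant jay ram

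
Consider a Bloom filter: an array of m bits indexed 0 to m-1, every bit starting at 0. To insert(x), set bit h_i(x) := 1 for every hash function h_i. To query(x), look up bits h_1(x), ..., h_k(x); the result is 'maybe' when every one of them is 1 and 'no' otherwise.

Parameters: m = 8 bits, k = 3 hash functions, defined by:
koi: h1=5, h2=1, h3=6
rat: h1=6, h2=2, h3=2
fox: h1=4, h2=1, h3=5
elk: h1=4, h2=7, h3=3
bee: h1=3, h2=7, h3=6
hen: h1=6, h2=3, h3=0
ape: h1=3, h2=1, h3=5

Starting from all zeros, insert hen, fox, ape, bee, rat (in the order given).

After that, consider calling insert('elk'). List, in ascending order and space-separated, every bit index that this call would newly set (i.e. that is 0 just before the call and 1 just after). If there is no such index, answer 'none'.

Answer: none

Derivation:
Start: bits=00000000
After insert 'hen': sets bits 0 3 6 -> bits=10010010
After insert 'fox': sets bits 1 4 5 -> bits=11011110
After insert 'ape': sets bits 1 3 5 -> bits=11011110
After insert 'bee': sets bits 3 6 7 -> bits=11011111
After insert 'rat': sets bits 2 6 -> bits=11111111
insert 'elk' would touch bits 3 4 7; currently bit3=1, bit4=1, bit7=1
Bits that are 0 among those (would change 0->1): none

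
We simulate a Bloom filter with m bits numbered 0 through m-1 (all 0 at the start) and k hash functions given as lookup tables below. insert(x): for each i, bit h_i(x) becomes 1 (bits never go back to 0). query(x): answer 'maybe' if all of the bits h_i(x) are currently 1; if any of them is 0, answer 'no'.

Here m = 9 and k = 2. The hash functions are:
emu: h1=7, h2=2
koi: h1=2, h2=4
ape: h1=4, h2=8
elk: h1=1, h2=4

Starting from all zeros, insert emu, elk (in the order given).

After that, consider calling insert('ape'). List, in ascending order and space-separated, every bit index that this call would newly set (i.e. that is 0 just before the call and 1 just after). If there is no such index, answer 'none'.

Start: bits=000000000
After insert 'emu': sets bits 2 7 -> bits=001000010
After insert 'elk': sets bits 1 4 -> bits=011010010
insert 'ape' would touch bits 4 8; currently bit4=1, bit8=0
Bits that are 0 among those (would change 0->1): 8

Answer: 8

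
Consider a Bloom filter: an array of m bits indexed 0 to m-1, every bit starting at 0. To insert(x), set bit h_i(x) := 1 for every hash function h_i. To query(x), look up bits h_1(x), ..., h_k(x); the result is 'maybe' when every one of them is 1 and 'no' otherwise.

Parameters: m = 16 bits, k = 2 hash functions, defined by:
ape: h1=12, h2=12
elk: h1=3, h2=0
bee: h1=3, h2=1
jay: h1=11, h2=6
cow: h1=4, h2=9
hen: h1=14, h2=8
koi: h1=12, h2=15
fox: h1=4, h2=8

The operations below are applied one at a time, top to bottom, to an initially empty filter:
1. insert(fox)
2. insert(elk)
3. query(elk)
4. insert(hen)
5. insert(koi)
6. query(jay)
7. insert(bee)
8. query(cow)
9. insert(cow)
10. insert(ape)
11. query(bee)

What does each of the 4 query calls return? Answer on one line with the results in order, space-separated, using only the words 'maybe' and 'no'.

Answer: maybe no no maybe

Derivation:
Start: bits=0000000000000000
Op 1: insert fox -> sets bits 4 8 -> bits=0000100010000000
Op 2: insert elk -> sets bits 0 3 -> bits=1001100010000000
Op 3: query elk -> checks bit0=1, bit3=1 (all 1) -> maybe
Op 4: insert hen -> sets bits 8 14 -> bits=1001100010000010
Op 5: insert koi -> sets bits 12 15 -> bits=1001100010001011
Op 6: query jay -> checks bit6=0, bit11=0 (has a 0) -> no
Op 7: insert bee -> sets bits 1 3 -> bits=1101100010001011
Op 8: query cow -> checks bit4=1, bit9=0 (has a 0) -> no
Op 9: insert cow -> sets bits 4 9 -> bits=1101100011001011
Op 10: insert ape -> sets bits 12 -> bits=1101100011001011
Op 11: query bee -> checks bit1=1, bit3=1 (all 1) -> maybe
Query results in order: maybe no no maybe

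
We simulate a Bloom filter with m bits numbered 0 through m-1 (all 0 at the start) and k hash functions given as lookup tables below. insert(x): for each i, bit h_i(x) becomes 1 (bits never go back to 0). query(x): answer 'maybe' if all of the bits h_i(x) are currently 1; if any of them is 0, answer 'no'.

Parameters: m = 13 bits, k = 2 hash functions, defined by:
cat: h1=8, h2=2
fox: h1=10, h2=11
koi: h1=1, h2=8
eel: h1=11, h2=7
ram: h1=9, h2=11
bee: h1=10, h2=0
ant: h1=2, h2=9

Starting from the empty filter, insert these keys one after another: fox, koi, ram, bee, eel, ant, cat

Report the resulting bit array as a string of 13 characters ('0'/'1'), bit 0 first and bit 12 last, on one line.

Start: bits=0000000000000
After insert 'fox': sets bits 10 11 -> bits=0000000000110
After insert 'koi': sets bits 1 8 -> bits=0100000010110
After insert 'ram': sets bits 9 11 -> bits=0100000011110
After insert 'bee': sets bits 0 10 -> bits=1100000011110
After insert 'eel': sets bits 7 11 -> bits=1100000111110
After insert 'ant': sets bits 2 9 -> bits=1110000111110
After insert 'cat': sets bits 2 8 -> bits=1110000111110

Answer: 1110000111110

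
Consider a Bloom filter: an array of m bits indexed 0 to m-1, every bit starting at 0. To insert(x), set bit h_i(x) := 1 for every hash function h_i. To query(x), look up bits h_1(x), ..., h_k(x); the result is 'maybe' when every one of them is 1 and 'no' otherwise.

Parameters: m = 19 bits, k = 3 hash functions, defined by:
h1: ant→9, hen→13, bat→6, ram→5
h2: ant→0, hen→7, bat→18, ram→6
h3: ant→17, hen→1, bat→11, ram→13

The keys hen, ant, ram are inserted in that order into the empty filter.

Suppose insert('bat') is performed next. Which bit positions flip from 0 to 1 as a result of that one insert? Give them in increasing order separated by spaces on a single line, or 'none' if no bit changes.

Start: bits=0000000000000000000
After insert 'hen': sets bits 1 7 13 -> bits=0100000100000100000
After insert 'ant': sets bits 0 9 17 -> bits=1100000101000100010
After insert 'ram': sets bits 5 6 13 -> bits=1100011101000100010
insert 'bat' would touch bits 6 11 18; currently bit6=1, bit11=0, bit18=0
Bits that are 0 among those (would change 0->1): 11 18

Answer: 11 18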